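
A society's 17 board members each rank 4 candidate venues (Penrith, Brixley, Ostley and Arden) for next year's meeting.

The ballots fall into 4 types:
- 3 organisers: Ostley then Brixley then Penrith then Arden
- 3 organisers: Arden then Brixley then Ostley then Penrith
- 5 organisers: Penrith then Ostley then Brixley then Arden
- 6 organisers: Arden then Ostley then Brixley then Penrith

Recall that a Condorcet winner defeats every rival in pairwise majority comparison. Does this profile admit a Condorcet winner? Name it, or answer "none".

Check each pair by majority over 17 ballots:
Penrith vs Brixley: 5 to 12, Brixley.
Penrith vs Ostley: 5 to 12, Ostley.
Penrith vs Arden: Penrith preferred on 3+5 = 8 ballots; Arden wins 9–8.
Brixley vs Ostley: 3 to 14, Ostley.
Brixley vs Arden: 8 to 9, Arden.
Ostley vs Arden: Ostley is ranked higher on 3+5 = 8 ballots, Arden on 9. Arden wins 9–8.
Arden beats each of Penrith, Brixley, Ostley — Arden is the Condorcet winner.

Arden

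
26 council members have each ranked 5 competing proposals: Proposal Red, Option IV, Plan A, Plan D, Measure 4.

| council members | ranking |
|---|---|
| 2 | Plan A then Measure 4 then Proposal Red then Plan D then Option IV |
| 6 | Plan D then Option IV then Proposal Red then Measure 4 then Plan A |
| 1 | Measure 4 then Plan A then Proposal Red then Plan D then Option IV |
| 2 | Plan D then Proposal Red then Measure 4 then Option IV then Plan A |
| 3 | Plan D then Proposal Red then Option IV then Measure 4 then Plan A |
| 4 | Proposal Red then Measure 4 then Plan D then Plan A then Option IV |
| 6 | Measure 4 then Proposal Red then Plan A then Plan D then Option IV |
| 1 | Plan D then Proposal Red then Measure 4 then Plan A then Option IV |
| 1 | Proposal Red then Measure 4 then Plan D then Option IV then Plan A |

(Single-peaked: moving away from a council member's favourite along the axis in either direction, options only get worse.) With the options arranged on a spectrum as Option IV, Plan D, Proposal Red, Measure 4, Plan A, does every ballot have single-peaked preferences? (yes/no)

Axis positions: Option IV=1, Plan D=2, Proposal Red=3, Measure 4=4, Plan A=5.
Group 1 (peak Plan A at position 5): ranking walks positions 5-4-3-2-1, expanding outward from the peak — single-peaked.
Group 2 (peak Plan D at position 2): ranking walks positions 2-1-3-4-5, expanding outward from the peak — single-peaked.
Group 3 (peak Measure 4 at position 4): ranking walks positions 4-5-3-2-1, expanding outward from the peak — single-peaked.
Group 4 (peak Plan D at position 2): ranking walks positions 2-3-4-1-5, expanding outward from the peak — single-peaked.
Group 5 (peak Plan D at position 2): ranking walks positions 2-3-1-4-5, expanding outward from the peak — single-peaked.
Group 6 (peak Proposal Red at position 3): ranking walks positions 3-4-2-5-1, expanding outward from the peak — single-peaked.
Group 7 (peak Measure 4 at position 4): ranking walks positions 4-3-5-2-1, expanding outward from the peak — single-peaked.
Group 8 (peak Plan D at position 2): ranking walks positions 2-3-4-5-1, expanding outward from the peak — single-peaked.
Group 9 (peak Proposal Red at position 3): ranking walks positions 3-4-2-1-5, expanding outward from the peak — single-peaked.
Every ranking is single-peaked on this axis.

yes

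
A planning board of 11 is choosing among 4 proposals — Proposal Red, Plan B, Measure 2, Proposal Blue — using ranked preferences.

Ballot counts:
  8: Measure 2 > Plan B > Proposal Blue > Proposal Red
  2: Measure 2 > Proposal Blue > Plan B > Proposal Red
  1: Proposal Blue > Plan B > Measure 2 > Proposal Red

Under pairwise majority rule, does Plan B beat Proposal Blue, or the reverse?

Plan B

Ballots ranking Plan B above Proposal Blue: 8.
Ballots ranking Proposal Blue above Plan B: 11 − 8 = 3.
Plan B wins the head-to-head 8–3.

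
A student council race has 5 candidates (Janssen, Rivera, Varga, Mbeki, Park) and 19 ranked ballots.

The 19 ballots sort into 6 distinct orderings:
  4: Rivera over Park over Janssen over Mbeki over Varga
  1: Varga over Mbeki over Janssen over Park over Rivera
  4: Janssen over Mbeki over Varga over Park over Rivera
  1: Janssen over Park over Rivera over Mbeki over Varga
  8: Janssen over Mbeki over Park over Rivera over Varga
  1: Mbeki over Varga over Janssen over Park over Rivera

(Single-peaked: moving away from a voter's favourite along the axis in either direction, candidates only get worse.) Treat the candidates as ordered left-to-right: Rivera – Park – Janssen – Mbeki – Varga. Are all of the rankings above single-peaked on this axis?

yes

Axis positions: Rivera=1, Park=2, Janssen=3, Mbeki=4, Varga=5.
Bloc 1 (peak Rivera at position 1): ranking walks positions 1-2-3-4-5, expanding outward from the peak — single-peaked.
Bloc 2 (peak Varga at position 5): ranking walks positions 5-4-3-2-1, expanding outward from the peak — single-peaked.
Bloc 3 (peak Janssen at position 3): ranking walks positions 3-4-5-2-1, expanding outward from the peak — single-peaked.
Bloc 4 (peak Janssen at position 3): ranking walks positions 3-2-1-4-5, expanding outward from the peak — single-peaked.
Bloc 5 (peak Janssen at position 3): ranking walks positions 3-4-2-1-5, expanding outward from the peak — single-peaked.
Bloc 6 (peak Mbeki at position 4): ranking walks positions 4-5-3-2-1, expanding outward from the peak — single-peaked.
Every ranking is single-peaked on this axis.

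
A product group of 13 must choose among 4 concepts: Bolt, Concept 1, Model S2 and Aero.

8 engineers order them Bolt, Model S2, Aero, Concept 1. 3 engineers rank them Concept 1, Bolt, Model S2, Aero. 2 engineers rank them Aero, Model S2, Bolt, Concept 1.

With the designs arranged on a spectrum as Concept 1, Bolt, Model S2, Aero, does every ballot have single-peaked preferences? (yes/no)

Axis positions: Concept 1=1, Bolt=2, Model S2=3, Aero=4.
Group 1 (peak Bolt at position 2): ranking walks positions 2-3-4-1, expanding outward from the peak — single-peaked.
Group 2 (peak Concept 1 at position 1): ranking walks positions 1-2-3-4, expanding outward from the peak — single-peaked.
Group 3 (peak Aero at position 4): ranking walks positions 4-3-2-1, expanding outward from the peak — single-peaked.
Every ranking is single-peaked on this axis.

yes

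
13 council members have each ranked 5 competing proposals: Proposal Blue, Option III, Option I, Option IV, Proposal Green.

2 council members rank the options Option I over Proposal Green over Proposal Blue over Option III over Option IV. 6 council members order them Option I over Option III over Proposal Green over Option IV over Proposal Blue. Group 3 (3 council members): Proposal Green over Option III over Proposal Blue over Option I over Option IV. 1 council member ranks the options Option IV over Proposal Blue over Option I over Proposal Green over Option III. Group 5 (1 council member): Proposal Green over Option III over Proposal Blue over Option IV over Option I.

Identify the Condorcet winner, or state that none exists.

Option I

Pairwise majorities:
Proposal Blue vs Option III: Option III, 10–3.
Proposal Blue vs Option I: Option I, 8–5.
Proposal Blue vs Option IV: Option IV wins 7–6.
Proposal Blue vs Proposal Green: Proposal Green wins 12–1.
Option III vs Option I: Option I, 9–4.
Option III–Option IV: Option III 12–1.
Option III–Proposal Green: Proposal Green 7–6.
Option I vs Option IV: Option I, 11–2.
Option I vs Proposal Green: Option I wins 9–4.
Option IV–Proposal Green: Proposal Green 12–1.
Option I wins every pairwise contest, so Option I is the Condorcet winner.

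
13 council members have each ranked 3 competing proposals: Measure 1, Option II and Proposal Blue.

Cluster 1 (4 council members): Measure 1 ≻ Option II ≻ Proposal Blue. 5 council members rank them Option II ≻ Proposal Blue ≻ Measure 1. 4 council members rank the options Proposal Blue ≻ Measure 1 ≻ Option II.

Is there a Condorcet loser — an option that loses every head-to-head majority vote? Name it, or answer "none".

none

Pairwise majorities:
Measure 1 vs Option II: 8 to 5, Measure 1.
Measure 1–Proposal Blue: Proposal Blue 9–4.
Option II vs Proposal Blue: 9 to 4, Option II.
Every option wins at least one matchup (Measure 1 beats Option II; Option II beats Proposal Blue; Proposal Blue beats Measure 1), so there is no Condorcet loser.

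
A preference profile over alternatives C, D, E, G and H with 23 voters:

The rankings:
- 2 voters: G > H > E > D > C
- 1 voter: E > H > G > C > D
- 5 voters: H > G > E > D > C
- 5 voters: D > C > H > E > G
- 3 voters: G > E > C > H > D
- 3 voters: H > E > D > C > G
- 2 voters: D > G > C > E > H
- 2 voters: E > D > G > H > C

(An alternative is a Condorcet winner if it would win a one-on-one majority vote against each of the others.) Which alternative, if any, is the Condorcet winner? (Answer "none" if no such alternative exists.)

Head-to-head results (23 voters):
C vs D: C preferred on 1+3 = 4 ballots; D wins 19–4.
C vs E: C is ranked higher on 5+2 = 7 ballots, E on 16. E wins 16–7.
C vs G: 5+3 = 8 for C, 15 for G — G by 15–8.
C vs H: C preferred on 5+3+2 = 10 ballots; H wins 13–10.
D vs E: D is ranked higher on 5+2 = 7 ballots, E on 16. E wins 16–7.
D vs G: D preferred on 5+3+2+2 = 12 ballots; D wins 12–11.
D vs H: D preferred on 5+2+2 = 9 ballots; H wins 14–9.
E vs G: 1+5+3+2 = 11 for E, 12 for G — G by 12–11.
E vs H: E is ranked higher on 1+3+2+2 = 8 ballots, H on 15. H wins 15–8.
G vs H: G preferred on 2+3+2+2 = 9 ballots; H wins 14–9.
H wins every pairwise contest, so H is the Condorcet winner.

H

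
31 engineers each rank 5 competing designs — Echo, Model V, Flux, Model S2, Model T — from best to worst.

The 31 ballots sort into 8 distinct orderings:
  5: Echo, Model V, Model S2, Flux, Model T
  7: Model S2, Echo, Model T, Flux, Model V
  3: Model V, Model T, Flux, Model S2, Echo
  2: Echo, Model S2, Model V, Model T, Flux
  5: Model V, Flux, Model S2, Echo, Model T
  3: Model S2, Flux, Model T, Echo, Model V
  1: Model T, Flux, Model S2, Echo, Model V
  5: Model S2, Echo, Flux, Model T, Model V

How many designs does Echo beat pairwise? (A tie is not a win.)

Echo against each rival (31 engineers):
Echo vs Model V: Echo is ranked higher on 5+7+2+3+1+5 = 23 ballots, Model V on 8. Echo wins 23–8.
Echo vs Flux: Echo is ranked higher on 5+7+2+5 = 19 ballots, Flux on 12. Echo wins 19–12.
Echo vs Model S2: Echo preferred on 5+2 = 7 ballots; Model S2 wins 24–7.
Echo vs Model T: 24 to 7, Echo.
Echo beats Model V, Flux, Model T; loses to Model S2 — 3 pairwise wins.

3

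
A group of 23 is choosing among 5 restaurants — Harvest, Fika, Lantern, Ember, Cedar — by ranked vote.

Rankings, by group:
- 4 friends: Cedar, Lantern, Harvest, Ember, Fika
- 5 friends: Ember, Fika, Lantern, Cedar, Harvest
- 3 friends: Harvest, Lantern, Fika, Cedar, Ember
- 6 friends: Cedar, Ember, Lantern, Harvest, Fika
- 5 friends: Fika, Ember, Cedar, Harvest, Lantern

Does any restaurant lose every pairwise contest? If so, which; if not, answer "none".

Head-to-head results (23 friends):
Harvest vs Fika: Harvest wins 13–10.
Harvest vs Lantern: 8 to 15, Lantern.
Harvest vs Ember: Harvest preferred on 4+3 = 7 ballots; Ember wins 16–7.
Harvest vs Cedar: 3 for Harvest, 20 for Cedar — Cedar by 20–3.
Fika vs Lantern: Lantern wins 13–10.
Fika vs Ember: 3+5 = 8 for Fika, 15 for Ember — Ember by 15–8.
Fika vs Cedar: Fika preferred on 5+3+5 = 13 ballots; Fika wins 13–10.
Lantern–Ember: Ember 16–7.
Lantern–Cedar: Cedar 15–8.
Ember vs Cedar: Cedar wins 13–10.
Every restaurant wins at least one matchup (Harvest beats Fika; Fika beats Cedar; Lantern beats Harvest; Ember beats Harvest; Cedar beats Harvest), so there is no Condorcet loser.

none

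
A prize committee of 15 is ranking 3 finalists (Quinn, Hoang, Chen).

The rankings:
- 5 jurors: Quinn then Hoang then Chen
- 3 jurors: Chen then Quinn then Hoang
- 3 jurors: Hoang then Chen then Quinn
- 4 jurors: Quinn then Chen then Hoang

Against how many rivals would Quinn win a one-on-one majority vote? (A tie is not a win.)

Quinn against each rival (15 jurors):
Quinn–Hoang: Quinn 12–3.
Quinn–Chen: Quinn 9–6.
Quinn beats Hoang, Chen — 2 pairwise wins.

2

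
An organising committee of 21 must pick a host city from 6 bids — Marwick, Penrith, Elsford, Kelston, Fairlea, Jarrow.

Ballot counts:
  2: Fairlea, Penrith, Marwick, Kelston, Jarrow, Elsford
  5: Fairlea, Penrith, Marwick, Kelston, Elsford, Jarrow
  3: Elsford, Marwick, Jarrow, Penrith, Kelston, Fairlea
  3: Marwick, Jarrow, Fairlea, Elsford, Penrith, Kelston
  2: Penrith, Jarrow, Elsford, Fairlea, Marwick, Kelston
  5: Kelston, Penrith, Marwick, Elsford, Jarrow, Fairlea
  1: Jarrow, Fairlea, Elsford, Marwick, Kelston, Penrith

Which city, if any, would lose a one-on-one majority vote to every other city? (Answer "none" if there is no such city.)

Head-to-head results (21 organisers):
Marwick vs Penrith: 3+3+1 = 7 for Marwick, 14 for Penrith — Penrith by 14–7.
Marwick vs Elsford: 15 to 6, Marwick.
Marwick vs Kelston: 2+5+3+3+2+1 = 16 for Marwick, 5 for Kelston — Marwick by 16–5.
Marwick vs Fairlea: 11 to 10, Marwick.
Marwick vs Jarrow: 18 to 3, Marwick.
Penrith vs Elsford: 2+5+2+5 = 14 for Penrith, 7 for Elsford — Penrith by 14–7.
Penrith vs Kelston: Penrith, 15–6.
Penrith vs Fairlea: Fairlea, 11–10.
Penrith vs Jarrow: Penrith wins 14–7.
Elsford vs Kelston: 3+3+2+1 = 9 for Elsford, 12 for Kelston — Kelston by 12–9.
Elsford–Fairlea: Fairlea 11–10.
Elsford vs Jarrow: 13 to 8, Elsford.
Kelston vs Fairlea: Kelston preferred on 3+5 = 8 ballots; Fairlea wins 13–8.
Kelston vs Jarrow: Kelston, 12–9.
Fairlea vs Jarrow: 7 to 14, Jarrow.
Each city has at least one pairwise win (Marwick beats Elsford; Penrith beats Marwick; Elsford beats Jarrow; Kelston beats Elsford; Fairlea beats Penrith; Jarrow beats Fairlea) — no Condorcet loser.

none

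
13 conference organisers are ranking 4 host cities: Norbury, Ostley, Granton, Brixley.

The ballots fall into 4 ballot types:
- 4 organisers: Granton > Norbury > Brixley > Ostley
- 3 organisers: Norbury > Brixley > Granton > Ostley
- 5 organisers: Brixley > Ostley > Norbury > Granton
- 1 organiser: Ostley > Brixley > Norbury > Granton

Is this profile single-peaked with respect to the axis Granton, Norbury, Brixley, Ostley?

Axis positions: Granton=1, Norbury=2, Brixley=3, Ostley=4.
Ballot type 1 (peak Granton at position 1): ranking walks positions 1-2-3-4, expanding outward from the peak — single-peaked.
Ballot type 2 (peak Norbury at position 2): ranking walks positions 2-3-1-4, expanding outward from the peak — single-peaked.
Ballot type 3 (peak Brixley at position 3): ranking walks positions 3-4-2-1, expanding outward from the peak — single-peaked.
Ballot type 4 (peak Ostley at position 4): ranking walks positions 4-3-2-1, expanding outward from the peak — single-peaked.
Every ranking is single-peaked on this axis.

yes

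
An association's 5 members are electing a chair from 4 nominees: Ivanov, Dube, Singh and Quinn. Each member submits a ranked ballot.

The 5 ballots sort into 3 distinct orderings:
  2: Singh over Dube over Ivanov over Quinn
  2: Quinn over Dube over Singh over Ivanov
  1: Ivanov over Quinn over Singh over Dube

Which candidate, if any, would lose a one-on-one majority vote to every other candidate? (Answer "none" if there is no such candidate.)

none

Pairwise majorities:
Ivanov vs Dube: Dube wins 4–1.
Ivanov vs Singh: Ivanov preferred on 1 ballot; Singh wins 4–1.
Ivanov vs Quinn: Ivanov is ranked higher on 2+1 = 3 ballots, Quinn on 2. Ivanov wins 3–2.
Dube vs Singh: Singh wins 3–2.
Dube vs Quinn: Dube is ranked higher on 2 ballots, Quinn on 3. Quinn wins 3–2.
Singh vs Quinn: Quinn wins 3–2.
Every candidate wins at least one matchup (Ivanov beats Quinn; Dube beats Ivanov; Singh beats Ivanov; Quinn beats Dube), so there is no Condorcet loser.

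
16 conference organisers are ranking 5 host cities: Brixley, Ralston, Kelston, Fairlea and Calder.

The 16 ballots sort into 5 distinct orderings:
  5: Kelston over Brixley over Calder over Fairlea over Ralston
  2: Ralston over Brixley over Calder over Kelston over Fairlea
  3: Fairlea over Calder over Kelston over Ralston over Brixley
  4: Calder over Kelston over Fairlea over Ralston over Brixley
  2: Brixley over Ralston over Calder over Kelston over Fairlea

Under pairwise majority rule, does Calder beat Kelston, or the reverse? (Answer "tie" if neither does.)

Calder

Ballots ranking Calder above Kelston: 2 + 3 + 4 + 2 = 11.
Ballots ranking Kelston above Calder: 16 − 11 = 5.
Calder wins the head-to-head 11–5.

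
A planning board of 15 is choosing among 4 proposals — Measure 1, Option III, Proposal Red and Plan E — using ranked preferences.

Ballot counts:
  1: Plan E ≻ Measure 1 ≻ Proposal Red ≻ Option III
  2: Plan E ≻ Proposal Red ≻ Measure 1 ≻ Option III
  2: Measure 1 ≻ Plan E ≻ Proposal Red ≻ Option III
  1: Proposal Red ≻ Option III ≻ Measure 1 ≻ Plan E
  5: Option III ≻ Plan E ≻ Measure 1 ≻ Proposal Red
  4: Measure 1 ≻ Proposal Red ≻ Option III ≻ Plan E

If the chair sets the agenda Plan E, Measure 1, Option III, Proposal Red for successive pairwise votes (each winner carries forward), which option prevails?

Round 1: Plan E vs Measure 1 — 8–7, Plan E advances.
Round 2: Plan E vs Option III — 5–10, Option III advances.
Round 3: Option III vs Proposal Red — 5–10, Proposal Red advances.
The agenda winner is Proposal Red.

Proposal Red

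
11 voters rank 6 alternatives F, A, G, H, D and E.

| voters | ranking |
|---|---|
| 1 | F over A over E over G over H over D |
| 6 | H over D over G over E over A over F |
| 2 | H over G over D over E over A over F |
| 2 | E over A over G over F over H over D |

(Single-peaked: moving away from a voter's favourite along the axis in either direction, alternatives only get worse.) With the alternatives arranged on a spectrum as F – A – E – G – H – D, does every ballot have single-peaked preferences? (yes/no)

Axis positions: F=1, A=2, E=3, G=4, H=5, D=6.
Ballot type 1 (peak F at position 1): ranking walks positions 1-2-3-4-5-6, expanding outward from the peak — single-peaked.
Ballot type 2 (peak H at position 5): ranking walks positions 5-6-4-3-2-1, expanding outward from the peak — single-peaked.
Ballot type 3 (peak H at position 5): ranking walks positions 5-4-6-3-2-1, expanding outward from the peak — single-peaked.
Ballot type 4 (peak E at position 3): ranking walks positions 3-2-4-1-5-6, expanding outward from the peak — single-peaked.
Every ranking is single-peaked on this axis.

yes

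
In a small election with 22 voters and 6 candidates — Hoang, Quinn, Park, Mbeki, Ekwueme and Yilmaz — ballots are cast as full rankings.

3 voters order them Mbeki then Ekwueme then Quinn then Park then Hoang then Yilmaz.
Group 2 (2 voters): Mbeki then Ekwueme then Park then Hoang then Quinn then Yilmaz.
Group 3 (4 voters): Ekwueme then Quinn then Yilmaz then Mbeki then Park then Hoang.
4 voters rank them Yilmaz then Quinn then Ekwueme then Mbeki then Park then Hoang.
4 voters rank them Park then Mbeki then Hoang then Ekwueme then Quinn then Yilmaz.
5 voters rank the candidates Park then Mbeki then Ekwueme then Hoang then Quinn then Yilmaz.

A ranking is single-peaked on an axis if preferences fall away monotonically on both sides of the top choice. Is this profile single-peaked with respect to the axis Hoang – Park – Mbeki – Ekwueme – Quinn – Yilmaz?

yes

Axis positions: Hoang=1, Park=2, Mbeki=3, Ekwueme=4, Quinn=5, Yilmaz=6.
Group 1 (peak Mbeki at position 3): ranking walks positions 3-4-5-2-1-6, expanding outward from the peak — single-peaked.
Group 2 (peak Mbeki at position 3): ranking walks positions 3-4-2-1-5-6, expanding outward from the peak — single-peaked.
Group 3 (peak Ekwueme at position 4): ranking walks positions 4-5-6-3-2-1, expanding outward from the peak — single-peaked.
Group 4 (peak Yilmaz at position 6): ranking walks positions 6-5-4-3-2-1, expanding outward from the peak — single-peaked.
Group 5 (peak Park at position 2): ranking walks positions 2-3-1-4-5-6, expanding outward from the peak — single-peaked.
Group 6 (peak Park at position 2): ranking walks positions 2-3-4-1-5-6, expanding outward from the peak — single-peaked.
Every ranking is single-peaked on this axis.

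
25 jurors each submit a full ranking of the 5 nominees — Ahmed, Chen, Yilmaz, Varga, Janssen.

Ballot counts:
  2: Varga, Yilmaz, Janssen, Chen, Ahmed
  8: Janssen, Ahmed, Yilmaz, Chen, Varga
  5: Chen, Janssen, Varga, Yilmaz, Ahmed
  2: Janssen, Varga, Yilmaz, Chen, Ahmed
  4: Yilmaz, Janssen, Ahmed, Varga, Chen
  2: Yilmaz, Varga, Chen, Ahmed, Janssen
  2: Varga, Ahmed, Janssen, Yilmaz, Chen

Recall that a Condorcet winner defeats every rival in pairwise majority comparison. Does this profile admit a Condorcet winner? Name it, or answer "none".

Janssen

Head-to-head results (25 jurors):
Ahmed vs Chen: 8+4+2 = 14 for Ahmed, 11 for Chen — Ahmed by 14–11.
Ahmed–Yilmaz: Yilmaz 15–10.
Ahmed vs Varga: 8+4 = 12 for Ahmed, 13 for Varga — Varga by 13–12.
Ahmed vs Janssen: Janssen wins 21–4.
Chen vs Yilmaz: Chen is ranked higher on 5 ballots, Yilmaz on 20. Yilmaz wins 20–5.
Chen vs Varga: 8+5 = 13 for Chen, 12 for Varga — Chen by 13–12.
Chen vs Janssen: Chen is ranked higher on 5+2 = 7 ballots, Janssen on 18. Janssen wins 18–7.
Yilmaz vs Varga: 8+4+2 = 14 for Yilmaz, 11 for Varga — Yilmaz by 14–11.
Yilmaz vs Janssen: 8 to 17, Janssen.
Varga vs Janssen: Varga preferred on 2+2+2 = 6 ballots; Janssen wins 19–6.
Janssen beats each of Ahmed, Chen, Yilmaz, Varga — Janssen is the Condorcet winner.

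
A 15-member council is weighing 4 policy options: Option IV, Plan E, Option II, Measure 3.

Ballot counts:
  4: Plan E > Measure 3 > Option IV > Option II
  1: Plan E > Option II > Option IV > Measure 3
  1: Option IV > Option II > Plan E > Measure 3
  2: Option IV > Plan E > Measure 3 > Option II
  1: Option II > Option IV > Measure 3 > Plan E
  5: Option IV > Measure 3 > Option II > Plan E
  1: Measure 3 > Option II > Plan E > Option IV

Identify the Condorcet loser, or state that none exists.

Head-to-head results (15 council members):
Option IV vs Plan E: Option IV, 9–6.
Option IV–Option II: Option IV 12–3.
Option IV vs Measure 3: Option IV wins 10–5.
Plan E vs Option II: Plan E preferred on 4+1+2 = 7 ballots; Option II wins 8–7.
Plan E vs Measure 3: 8 to 7, Plan E.
Option II vs Measure 3: Option II preferred on 1+1+1 = 3 ballots; Measure 3 wins 12–3.
Each option has at least one pairwise win (Option IV beats Plan E; Plan E beats Measure 3; Option II beats Plan E; Measure 3 beats Option II) — no Condorcet loser.

none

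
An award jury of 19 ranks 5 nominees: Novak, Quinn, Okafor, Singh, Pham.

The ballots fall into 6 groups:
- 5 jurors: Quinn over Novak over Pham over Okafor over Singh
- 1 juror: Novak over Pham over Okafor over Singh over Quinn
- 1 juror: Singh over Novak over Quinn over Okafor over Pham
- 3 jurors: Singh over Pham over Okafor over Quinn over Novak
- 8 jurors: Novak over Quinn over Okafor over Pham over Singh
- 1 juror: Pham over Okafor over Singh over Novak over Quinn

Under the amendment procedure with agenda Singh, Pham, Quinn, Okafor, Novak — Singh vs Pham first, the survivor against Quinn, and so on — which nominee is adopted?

Novak

Round 1: Singh vs Pham — 4–15, Pham advances.
Round 2: Pham vs Quinn — 5–14, Quinn advances.
Round 3: Quinn vs Okafor — 14–5, Quinn advances.
Round 4: Quinn vs Novak — 8–11, Novak advances.
The agenda winner is Novak.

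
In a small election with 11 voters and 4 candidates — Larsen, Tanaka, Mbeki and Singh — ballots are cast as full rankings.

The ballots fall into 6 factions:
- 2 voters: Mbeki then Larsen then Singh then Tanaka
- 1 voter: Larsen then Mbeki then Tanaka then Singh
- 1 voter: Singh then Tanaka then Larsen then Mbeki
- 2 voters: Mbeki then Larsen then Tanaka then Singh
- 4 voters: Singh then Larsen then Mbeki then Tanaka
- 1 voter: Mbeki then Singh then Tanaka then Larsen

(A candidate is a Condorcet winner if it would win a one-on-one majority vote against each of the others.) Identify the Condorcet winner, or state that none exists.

Check each pair by majority over 11 ballots:
Larsen vs Tanaka: 9 to 2, Larsen.
Larsen vs Mbeki: Larsen preferred on 1+1+4 = 6 ballots; Larsen wins 6–5.
Larsen vs Singh: 5 to 6, Singh.
Tanaka vs Mbeki: 1 for Tanaka, 10 for Mbeki — Mbeki by 10–1.
Tanaka vs Singh: 3 to 8, Singh.
Mbeki vs Singh: Mbeki is ranked higher on 2+1+2+1 = 6 ballots, Singh on 5. Mbeki wins 6–5.
Each candidate drops at least one matchup (Larsen loses to Singh; Tanaka loses to Larsen; Mbeki loses to Larsen; Singh loses to Mbeki); the cycle Larsen beats Mbeki beats Singh beats Larsen rules out a Condorcet winner.

none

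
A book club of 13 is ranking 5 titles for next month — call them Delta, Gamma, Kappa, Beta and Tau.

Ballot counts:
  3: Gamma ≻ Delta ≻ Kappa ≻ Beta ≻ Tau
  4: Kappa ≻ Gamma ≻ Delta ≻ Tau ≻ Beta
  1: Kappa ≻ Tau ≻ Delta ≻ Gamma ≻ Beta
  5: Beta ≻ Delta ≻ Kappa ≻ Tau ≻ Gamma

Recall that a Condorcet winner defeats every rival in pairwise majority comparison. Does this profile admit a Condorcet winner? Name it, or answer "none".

none

Check each pair by majority over 13 ballots:
Delta vs Gamma: Delta preferred on 1+5 = 6 ballots; Gamma wins 7–6.
Delta–Kappa: Delta 8–5.
Delta vs Beta: Delta is ranked higher on 3+4+1 = 8 ballots, Beta on 5. Delta wins 8–5.
Delta vs Tau: 3+4+5 = 12 for Delta, 1 for Tau — Delta by 12–1.
Gamma vs Kappa: Kappa, 10–3.
Gamma vs Beta: 3+4+1 = 8 for Gamma, 5 for Beta — Gamma by 8–5.
Gamma–Tau: Gamma 7–6.
Kappa vs Beta: Kappa, 8–5.
Kappa vs Tau: Kappa wins 13–0.
Beta vs Tau: Beta wins 8–5.
Every book loses at least once (Delta loses to Gamma; Gamma loses to Kappa; Kappa loses to Delta; Beta loses to Delta; Tau loses to Delta). The majority relation contains the cycle Delta beats Kappa beats Gamma beats Delta, so there is no Condorcet winner.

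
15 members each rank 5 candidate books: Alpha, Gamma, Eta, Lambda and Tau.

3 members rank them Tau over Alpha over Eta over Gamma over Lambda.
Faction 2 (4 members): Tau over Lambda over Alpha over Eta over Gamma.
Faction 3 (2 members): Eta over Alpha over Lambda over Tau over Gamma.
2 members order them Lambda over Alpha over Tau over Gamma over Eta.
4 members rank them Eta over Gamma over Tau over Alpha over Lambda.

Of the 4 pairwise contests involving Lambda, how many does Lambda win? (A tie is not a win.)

Lambda against each rival (15 members):
Lambda vs Alpha: Alpha wins 9–6.
Lambda vs Gamma: Lambda preferred on 4+2+2 = 8 ballots; Lambda wins 8–7.
Lambda vs Eta: Eta wins 9–6.
Lambda vs Tau: 2+2 = 4 for Lambda, 11 for Tau — Tau by 11–4.
Lambda beats Gamma; loses to Alpha, Eta, Tau — 1 pairwise win.

1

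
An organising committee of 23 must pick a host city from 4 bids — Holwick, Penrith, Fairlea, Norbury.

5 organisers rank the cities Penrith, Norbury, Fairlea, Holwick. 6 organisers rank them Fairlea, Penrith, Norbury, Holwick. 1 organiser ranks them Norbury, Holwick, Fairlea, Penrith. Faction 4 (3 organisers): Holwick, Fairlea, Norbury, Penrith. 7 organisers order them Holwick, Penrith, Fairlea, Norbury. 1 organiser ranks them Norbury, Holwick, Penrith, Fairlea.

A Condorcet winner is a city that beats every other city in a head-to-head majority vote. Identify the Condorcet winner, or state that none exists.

Head-to-head results (23 organisers):
Holwick vs Penrith: 1+3+7+1 = 12 for Holwick, 11 for Penrith — Holwick by 12–11.
Holwick vs Fairlea: Holwick is ranked higher on 1+3+7+1 = 12 ballots, Fairlea on 11. Holwick wins 12–11.
Holwick vs Norbury: 3+7 = 10 for Holwick, 13 for Norbury — Norbury by 13–10.
Penrith vs Fairlea: 13 to 10, Penrith.
Penrith vs Norbury: Penrith is ranked higher on 5+6+7 = 18 ballots, Norbury on 5. Penrith wins 18–5.
Fairlea vs Norbury: Fairlea is ranked higher on 6+3+7 = 16 ballots, Norbury on 7. Fairlea wins 16–7.
No city is unbeaten: Holwick loses to Norbury; Penrith loses to Holwick; Fairlea loses to Holwick; Norbury loses to Penrith. In particular Holwick → Penrith → Norbury → Holwick is a majority cycle — no Condorcet winner exists.

none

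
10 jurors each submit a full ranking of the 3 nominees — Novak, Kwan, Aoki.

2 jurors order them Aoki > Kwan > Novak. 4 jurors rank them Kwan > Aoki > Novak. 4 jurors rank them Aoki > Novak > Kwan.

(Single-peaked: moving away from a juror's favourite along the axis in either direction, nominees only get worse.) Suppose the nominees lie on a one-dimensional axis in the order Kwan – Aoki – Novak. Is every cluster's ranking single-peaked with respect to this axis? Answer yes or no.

yes

Axis positions: Kwan=1, Aoki=2, Novak=3.
Cluster 1 (peak Aoki at position 2): ranking walks positions 2-1-3, expanding outward from the peak — single-peaked.
Cluster 2 (peak Kwan at position 1): ranking walks positions 1-2-3, expanding outward from the peak — single-peaked.
Cluster 3 (peak Aoki at position 2): ranking walks positions 2-3-1, expanding outward from the peak — single-peaked.
Every ranking is single-peaked on this axis.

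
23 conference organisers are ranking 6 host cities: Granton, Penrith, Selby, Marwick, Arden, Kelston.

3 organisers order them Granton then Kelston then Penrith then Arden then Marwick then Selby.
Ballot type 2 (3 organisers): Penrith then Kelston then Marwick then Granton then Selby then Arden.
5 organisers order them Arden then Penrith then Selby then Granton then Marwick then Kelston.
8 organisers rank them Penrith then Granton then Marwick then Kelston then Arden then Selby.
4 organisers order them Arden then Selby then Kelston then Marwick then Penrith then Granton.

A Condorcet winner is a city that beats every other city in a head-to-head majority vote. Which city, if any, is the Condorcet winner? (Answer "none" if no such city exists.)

Penrith

Pairwise majorities:
Granton–Penrith: Penrith 20–3.
Granton vs Selby: Granton, 14–9.
Granton vs Marwick: Granton wins 16–7.
Granton–Arden: Granton 14–9.
Granton vs Kelston: Granton, 16–7.
Penrith vs Selby: Penrith, 19–4.
Penrith vs Marwick: Penrith, 19–4.
Penrith–Arden: Penrith 14–9.
Penrith vs Kelston: Penrith, 16–7.
Selby vs Marwick: Marwick, 14–9.
Selby vs Arden: Arden, 20–3.
Selby–Kelston: Kelston 14–9.
Marwick–Arden: Arden 12–11.
Marwick vs Kelston: Marwick wins 13–10.
Arden vs Kelston: Kelston, 14–9.
Only Penrith has no losses; Penrith is the Condorcet winner.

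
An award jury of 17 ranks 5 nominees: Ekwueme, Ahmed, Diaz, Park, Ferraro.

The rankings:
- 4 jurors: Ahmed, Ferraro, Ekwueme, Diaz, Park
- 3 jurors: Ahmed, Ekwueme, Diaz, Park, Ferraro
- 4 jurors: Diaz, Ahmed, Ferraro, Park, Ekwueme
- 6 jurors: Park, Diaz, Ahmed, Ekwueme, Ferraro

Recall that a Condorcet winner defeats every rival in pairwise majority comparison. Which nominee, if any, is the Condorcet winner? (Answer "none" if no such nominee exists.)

Diaz

Pairwise majorities:
Ekwueme vs Ahmed: 0 to 17, Ahmed.
Ekwueme vs Diaz: 7 to 10, Diaz.
Ekwueme vs Park: Ekwueme preferred on 4+3 = 7 ballots; Park wins 10–7.
Ekwueme vs Ferraro: Ekwueme is ranked higher on 3+6 = 9 ballots, Ferraro on 8. Ekwueme wins 9–8.
Ahmed vs Diaz: Ahmed preferred on 4+3 = 7 ballots; Diaz wins 10–7.
Ahmed vs Park: Ahmed preferred on 4+3+4 = 11 ballots; Ahmed wins 11–6.
Ahmed vs Ferraro: Ahmed preferred on 4+3+4+6 = 17 ballots; Ahmed wins 17–0.
Diaz vs Park: 11 to 6, Diaz.
Diaz vs Ferraro: 3+4+6 = 13 for Diaz, 4 for Ferraro — Diaz by 13–4.
Park vs Ferraro: 3+6 = 9 for Park, 8 for Ferraro — Park by 9–8.
Only Diaz has no losses; Diaz is the Condorcet winner.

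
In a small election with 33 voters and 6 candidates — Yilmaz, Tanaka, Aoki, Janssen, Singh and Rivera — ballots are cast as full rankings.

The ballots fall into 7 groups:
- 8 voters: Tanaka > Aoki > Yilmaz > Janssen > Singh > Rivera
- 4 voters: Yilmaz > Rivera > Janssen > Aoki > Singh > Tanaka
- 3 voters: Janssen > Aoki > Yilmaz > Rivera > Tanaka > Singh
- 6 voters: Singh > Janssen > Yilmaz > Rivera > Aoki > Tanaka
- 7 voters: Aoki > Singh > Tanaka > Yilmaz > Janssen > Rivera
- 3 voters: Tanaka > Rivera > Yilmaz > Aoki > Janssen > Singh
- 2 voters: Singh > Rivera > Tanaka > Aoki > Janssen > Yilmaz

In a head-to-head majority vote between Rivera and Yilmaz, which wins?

Yilmaz

Ballots ranking Rivera above Yilmaz: 3 + 2 = 5.
Ballots ranking Yilmaz above Rivera: 33 − 5 = 28.
Yilmaz wins the head-to-head 28–5.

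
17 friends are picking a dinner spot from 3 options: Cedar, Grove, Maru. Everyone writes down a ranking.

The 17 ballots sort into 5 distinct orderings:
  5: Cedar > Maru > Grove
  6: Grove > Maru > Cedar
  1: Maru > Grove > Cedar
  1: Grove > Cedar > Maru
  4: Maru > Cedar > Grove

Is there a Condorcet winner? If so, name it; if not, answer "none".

Pairwise majorities:
Cedar–Grove: Cedar 9–8.
Cedar vs Maru: Maru, 11–6.
Grove vs Maru: Maru, 10–7.
Maru wins every pairwise contest, so Maru is the Condorcet winner.

Maru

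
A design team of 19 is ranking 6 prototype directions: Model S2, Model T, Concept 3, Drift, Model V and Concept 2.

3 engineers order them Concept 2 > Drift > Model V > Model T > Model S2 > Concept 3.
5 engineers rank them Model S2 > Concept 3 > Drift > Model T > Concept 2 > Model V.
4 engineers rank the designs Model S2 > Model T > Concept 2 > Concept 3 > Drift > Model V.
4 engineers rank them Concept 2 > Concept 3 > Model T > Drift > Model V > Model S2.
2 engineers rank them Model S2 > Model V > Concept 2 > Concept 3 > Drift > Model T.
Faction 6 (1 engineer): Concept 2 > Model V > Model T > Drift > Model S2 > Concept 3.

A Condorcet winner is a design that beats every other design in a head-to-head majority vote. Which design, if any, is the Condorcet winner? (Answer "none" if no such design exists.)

Pairwise majorities:
Model S2–Model T: Model S2 11–8.
Model S2 vs Concept 3: 15 to 4, Model S2.
Model S2–Drift: Model S2 11–8.
Model S2 vs Model V: Model S2, 11–8.
Model S2 vs Concept 2: Model S2 wins 11–8.
Model T vs Concept 3: Concept 3 wins 11–8.
Model T vs Drift: Drift, 10–9.
Model T vs Model V: Model T is ranked higher on 5+4+4 = 13 ballots, Model V on 6. Model T wins 13–6.
Model T vs Concept 2: Model T preferred on 5+4 = 9 ballots; Concept 2 wins 10–9.
Concept 3 vs Drift: 15 to 4, Concept 3.
Concept 3–Model V: Concept 3 13–6.
Concept 3 vs Concept 2: 5 for Concept 3, 14 for Concept 2 — Concept 2 by 14–5.
Drift vs Model V: Drift is ranked higher on 3+5+4+4 = 16 ballots, Model V on 3. Drift wins 16–3.
Drift vs Concept 2: Concept 2, 14–5.
Model V vs Concept 2: Concept 2, 17–2.
Model S2 beats each of Model T, Concept 3, Drift, Model V, Concept 2 — Model S2 is the Condorcet winner.

Model S2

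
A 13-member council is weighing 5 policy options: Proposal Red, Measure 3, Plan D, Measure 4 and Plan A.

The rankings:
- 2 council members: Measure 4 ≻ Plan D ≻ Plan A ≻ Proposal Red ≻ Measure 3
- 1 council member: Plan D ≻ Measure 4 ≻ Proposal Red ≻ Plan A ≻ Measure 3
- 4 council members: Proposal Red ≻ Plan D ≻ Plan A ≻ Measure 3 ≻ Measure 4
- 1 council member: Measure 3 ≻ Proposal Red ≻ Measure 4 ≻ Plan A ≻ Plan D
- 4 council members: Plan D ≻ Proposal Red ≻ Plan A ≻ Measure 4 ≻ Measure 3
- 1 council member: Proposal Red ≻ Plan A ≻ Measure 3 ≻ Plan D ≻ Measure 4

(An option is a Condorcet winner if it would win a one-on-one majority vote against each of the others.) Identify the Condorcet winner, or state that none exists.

Plan D

Pairwise majorities:
Proposal Red vs Measure 3: 12 to 1, Proposal Red.
Proposal Red vs Plan D: Proposal Red preferred on 4+1+1 = 6 ballots; Plan D wins 7–6.
Proposal Red vs Measure 4: Proposal Red preferred on 4+1+4+1 = 10 ballots; Proposal Red wins 10–3.
Proposal Red vs Plan A: Proposal Red preferred on 1+4+1+4+1 = 11 ballots; Proposal Red wins 11–2.
Measure 3 vs Plan D: Measure 3 preferred on 1+1 = 2 ballots; Plan D wins 11–2.
Measure 3 vs Measure 4: Measure 3 is ranked higher on 4+1+1 = 6 ballots, Measure 4 on 7. Measure 4 wins 7–6.
Measure 3 vs Plan A: 1 to 12, Plan A.
Plan D vs Measure 4: Plan D is ranked higher on 1+4+4+1 = 10 ballots, Measure 4 on 3. Plan D wins 10–3.
Plan D vs Plan A: 11 to 2, Plan D.
Measure 4 vs Plan A: Measure 4 is ranked higher on 2+1+1 = 4 ballots, Plan A on 9. Plan A wins 9–4.
Only Plan D has no losses; Plan D is the Condorcet winner.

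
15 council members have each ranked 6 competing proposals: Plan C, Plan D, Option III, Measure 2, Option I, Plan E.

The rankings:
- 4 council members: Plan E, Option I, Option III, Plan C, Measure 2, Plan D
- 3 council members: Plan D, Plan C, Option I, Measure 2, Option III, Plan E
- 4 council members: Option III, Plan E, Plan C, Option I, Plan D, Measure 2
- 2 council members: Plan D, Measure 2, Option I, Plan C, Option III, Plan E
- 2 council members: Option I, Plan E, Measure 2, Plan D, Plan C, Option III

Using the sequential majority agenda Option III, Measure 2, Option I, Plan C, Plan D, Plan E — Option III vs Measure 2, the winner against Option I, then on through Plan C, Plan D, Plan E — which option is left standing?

Plan E

Round 1: Option III vs Measure 2 — 8–7, Option III advances.
Round 2: Option III vs Option I — 4–11, Option I advances.
Round 3: Option I vs Plan C — 8–7, Option I advances.
Round 4: Option I vs Plan D — 10–5, Option I advances.
Round 5: Option I vs Plan E — 7–8, Plan E advances.
The agenda winner is Plan E.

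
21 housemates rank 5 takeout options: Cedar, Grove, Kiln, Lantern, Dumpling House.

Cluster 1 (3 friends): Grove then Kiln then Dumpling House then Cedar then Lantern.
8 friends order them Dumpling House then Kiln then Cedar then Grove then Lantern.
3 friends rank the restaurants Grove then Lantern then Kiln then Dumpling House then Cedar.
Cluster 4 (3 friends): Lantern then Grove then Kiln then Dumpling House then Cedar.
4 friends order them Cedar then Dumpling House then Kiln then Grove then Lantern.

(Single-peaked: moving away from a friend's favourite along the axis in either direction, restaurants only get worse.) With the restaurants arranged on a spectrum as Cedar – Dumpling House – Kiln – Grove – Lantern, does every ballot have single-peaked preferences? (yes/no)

Axis positions: Cedar=1, Dumpling House=2, Kiln=3, Grove=4, Lantern=5.
Cluster 1 (peak Grove at position 4): ranking walks positions 4-3-2-1-5, expanding outward from the peak — single-peaked.
Cluster 2 (peak Dumpling House at position 2): ranking walks positions 2-3-1-4-5, expanding outward from the peak — single-peaked.
Cluster 3 (peak Grove at position 4): ranking walks positions 4-5-3-2-1, expanding outward from the peak — single-peaked.
Cluster 4 (peak Lantern at position 5): ranking walks positions 5-4-3-2-1, expanding outward from the peak — single-peaked.
Cluster 5 (peak Cedar at position 1): ranking walks positions 1-2-3-4-5, expanding outward from the peak — single-peaked.
Every ranking is single-peaked on this axis.

yes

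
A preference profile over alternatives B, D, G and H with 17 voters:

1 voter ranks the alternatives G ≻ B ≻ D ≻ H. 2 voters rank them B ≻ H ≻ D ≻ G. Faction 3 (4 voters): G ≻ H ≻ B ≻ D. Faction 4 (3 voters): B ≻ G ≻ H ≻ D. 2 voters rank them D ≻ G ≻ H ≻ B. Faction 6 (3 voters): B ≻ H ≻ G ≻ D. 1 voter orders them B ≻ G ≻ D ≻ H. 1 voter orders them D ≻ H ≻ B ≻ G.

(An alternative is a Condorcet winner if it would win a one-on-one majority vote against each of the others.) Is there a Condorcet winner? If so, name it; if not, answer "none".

Check each pair by majority over 17 ballots:
B vs D: B, 14–3.
B vs G: B is ranked higher on 2+3+3+1+1 = 10 ballots, G on 7. B wins 10–7.
B vs H: B wins 10–7.
D vs G: D is ranked higher on 2+2+1 = 5 ballots, G on 12. G wins 12–5.
D vs H: 1+2+1+1 = 5 for D, 12 for H — H by 12–5.
G vs H: G, 11–6.
B beats each of D, G, H — B is the Condorcet winner.

B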